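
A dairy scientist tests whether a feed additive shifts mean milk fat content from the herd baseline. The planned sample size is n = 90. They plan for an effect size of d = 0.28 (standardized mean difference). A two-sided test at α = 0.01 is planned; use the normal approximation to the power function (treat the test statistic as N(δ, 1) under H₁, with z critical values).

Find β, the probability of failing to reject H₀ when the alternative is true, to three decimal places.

β ≈ 0.468

Noncentrality parameter: δ = d·√n = 0.28 × √90 = 2.6563
Critical value for a two-sided test at α = 0.01: z_{α/2} = 2.576.
Power = Φ(δ − 2.576) + Φ(−δ − 2.576) = Φ(0.080) + Φ(-5.232) = 0.5321 + 0.0000 = 0.5321.
Type II error: β = 1 − power = 1 − 0.5321 = 0.4679.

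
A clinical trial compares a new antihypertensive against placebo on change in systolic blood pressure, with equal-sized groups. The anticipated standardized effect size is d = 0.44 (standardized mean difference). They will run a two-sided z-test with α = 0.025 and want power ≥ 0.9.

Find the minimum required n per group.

Set Φ(δ − 2.241) = 0.9; then δ − 2.241 = Φ⁻¹(0.9) = 1.282, giving δ = 3.523.
(Ignoring the negligible lower-tail rejection probability gives the usual closed-form inversion.)
δ = d·√(n/2) ⇒ n = 2(δ/d)² = 2 × (3.523 / 0.44)² = 128.21.
Round up to the next whole unit.

n = 129 per group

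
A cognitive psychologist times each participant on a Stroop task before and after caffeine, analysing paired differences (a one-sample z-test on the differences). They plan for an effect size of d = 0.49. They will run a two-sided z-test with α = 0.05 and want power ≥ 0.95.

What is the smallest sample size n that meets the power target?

n = 55

For power 0.95 need Φ(δ − z_{0.025}) = 0.95, so δ = z_{0.025} + z_{0.05} = 1.960 + 1.645 = 3.605.
(The Φ(−δ − z_{α/2}) term is vanishingly small for δ > 0 and is dropped in the standard sample-size formula.)
δ = d·√n ⇒ n = (δ/d)² = (3.605 / 0.49)² = 54.12.
Rounding up, n = 55.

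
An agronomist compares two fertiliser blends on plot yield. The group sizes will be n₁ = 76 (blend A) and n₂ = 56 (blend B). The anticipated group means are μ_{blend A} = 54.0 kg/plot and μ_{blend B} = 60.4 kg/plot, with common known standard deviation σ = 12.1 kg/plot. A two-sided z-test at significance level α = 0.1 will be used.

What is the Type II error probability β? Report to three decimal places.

Standardized effect: d = |μ_{blend A} − μ_{blend B}| / σ = |54.0 − 60.4| / 12.1 = 0.5289
Noncentrality parameter: λ = d / √(1/n₁ + 1/n₂) = 0.5289 / √(1/76 + 1/56) = 3.0034
Critical value for a two-sided test at α = 0.1: z_{α/2} = 1.645.
Power = Φ(λ − 1.645) + Φ(−λ − 1.645) = Φ(1.359) + Φ(-4.648) = 0.9128 + 0.0000 = 0.9129.
Type II error: β = 1 − power = 1 − 0.9129 = 0.0871.

β ≈ 0.087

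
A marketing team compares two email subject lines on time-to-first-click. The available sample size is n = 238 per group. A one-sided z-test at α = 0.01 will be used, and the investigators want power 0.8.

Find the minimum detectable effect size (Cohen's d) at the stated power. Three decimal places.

d ≈ 0.290

Required noncentrality: δ = z_{0.01} + z_{0.20} = 2.326 + 0.842 = 3.168.
δ = d·√(n/2) ⇒ d = δ/√(n/2) = 3.168/√(238/2) = 0.2904.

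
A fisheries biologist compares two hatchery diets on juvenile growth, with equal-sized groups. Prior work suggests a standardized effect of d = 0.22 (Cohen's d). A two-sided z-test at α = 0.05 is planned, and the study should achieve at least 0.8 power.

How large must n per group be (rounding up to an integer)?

For power 0.8 need Φ(δ − z_{0.025}) = 0.8, so δ = z_{0.025} + z_{0.20} = 1.960 + 0.842 = 2.802.
(For δ > 0 the lower-tail rejection region contributes negligibly to power, so the one-term inversion is standard.)
δ = d·√(n/2) ⇒ n = 2(δ/d)² = 2 × (2.802 / 0.22)² = 324.33.
Rounding up, n = 325 per group.

n = 325 per group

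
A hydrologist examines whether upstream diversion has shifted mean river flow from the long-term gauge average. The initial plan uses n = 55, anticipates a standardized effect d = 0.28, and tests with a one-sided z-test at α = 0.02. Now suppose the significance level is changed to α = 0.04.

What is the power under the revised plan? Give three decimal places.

Power ≈ 0.628

δ = d·√n = 0.28 × √55 = 2.0765 (unchanged). New critical value: z_{0.04} = 1.751.
Revised power = Φ(δ − 1.751) = Φ(0.326) = 0.6277.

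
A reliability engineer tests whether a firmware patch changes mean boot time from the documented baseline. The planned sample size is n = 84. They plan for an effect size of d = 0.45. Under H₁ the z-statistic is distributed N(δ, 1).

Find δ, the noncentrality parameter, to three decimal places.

δ ≈ 4.124

The noncentrality parameter scales effect size by the design's sample-size factor: δ = d·√n = 0.45 × √84 = 4.1243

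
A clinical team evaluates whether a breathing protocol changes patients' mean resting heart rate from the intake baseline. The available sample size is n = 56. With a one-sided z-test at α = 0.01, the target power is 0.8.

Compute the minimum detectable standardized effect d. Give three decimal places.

Required noncentrality: δ = z_{0.01} + z_{0.20} = 2.326 + 0.842 = 3.168.
δ = d·√n ⇒ d = δ/√n = 3.168/√56 = 0.4233.

d ≈ 0.423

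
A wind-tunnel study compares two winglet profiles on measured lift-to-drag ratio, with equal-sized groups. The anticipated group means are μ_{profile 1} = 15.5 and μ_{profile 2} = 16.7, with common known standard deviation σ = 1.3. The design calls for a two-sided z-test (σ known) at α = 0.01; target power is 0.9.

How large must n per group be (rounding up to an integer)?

n = 35 per group

Standardized effect: d = |μ_{profile 1} − μ_{profile 2}| / σ = |15.5 − 16.7| / 1.3 = 0.9231
Set Φ(δ − 2.576) = 0.9; then δ − 2.576 = Φ⁻¹(0.9) = 1.282, giving δ = 3.857.
(The Φ(−δ − z_{α/2}) term is vanishingly small for δ > 0 and is dropped in the standard sample-size formula.)
δ = d·√(n/2) ⇒ n = 2(δ/d)² = 2 × (3.857 / 0.9231)² = 34.93.
Round up to the next whole unit.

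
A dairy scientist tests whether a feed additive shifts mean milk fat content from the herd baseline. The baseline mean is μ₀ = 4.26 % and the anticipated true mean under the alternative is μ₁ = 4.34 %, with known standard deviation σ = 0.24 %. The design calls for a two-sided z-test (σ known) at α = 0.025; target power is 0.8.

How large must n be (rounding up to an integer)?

Standardized effect: d = |μ₁ − μ₀| / σ = |4.34 − 4.26| / 0.24 = 0.3333
For power 0.8 need Φ(δ − z_{0.0125}) = 0.8, so δ = z_{0.0125} + z_{0.20} = 2.241 + 0.842 = 3.083.
(The Φ(−δ − z_{α/2}) term is vanishingly small for δ > 0 and is dropped in the standard sample-size formula.)
δ = d·√n ⇒ n = (δ/d)² = (3.083 / 0.3333)² = 85.55.
Rounding up, n = 86.

n = 86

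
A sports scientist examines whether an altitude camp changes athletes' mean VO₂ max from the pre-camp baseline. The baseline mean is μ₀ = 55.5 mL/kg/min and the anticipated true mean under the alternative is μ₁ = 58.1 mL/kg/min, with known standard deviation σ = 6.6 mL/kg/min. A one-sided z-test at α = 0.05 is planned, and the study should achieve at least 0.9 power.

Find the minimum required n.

Standardized effect: d = |μ₁ − μ₀| / σ = |58.1 − 55.5| / 6.6 = 0.3939
Set Φ(δ − 1.645) = 0.9; then δ − 1.645 = Φ⁻¹(0.9) = 1.282, giving δ = 2.926.
δ = d·√n ⇒ n = (δ/d)² = (2.926 / 0.3939)² = 55.18.
Rounding up, n = 56.

n = 56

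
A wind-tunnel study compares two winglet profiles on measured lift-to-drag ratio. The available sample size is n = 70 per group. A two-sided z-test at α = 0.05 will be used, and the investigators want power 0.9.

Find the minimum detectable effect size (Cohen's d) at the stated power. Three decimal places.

d ≈ 0.548

Required noncentrality: δ = z_{0.025} + z_{0.10} = 1.960 + 1.282 = 3.242.
(The second rejection-region term Φ(−δ − z_{α/2}) is negligible and dropped.)
δ = d·√(n/2) ⇒ d = δ/√(n/2) = 3.242/√(70/2) = 0.5479.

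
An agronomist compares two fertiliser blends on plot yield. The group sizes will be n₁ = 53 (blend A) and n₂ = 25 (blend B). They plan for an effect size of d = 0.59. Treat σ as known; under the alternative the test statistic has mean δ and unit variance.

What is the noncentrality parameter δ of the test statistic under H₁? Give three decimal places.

δ ≈ 2.432

δ = d / √(1/n₁ + 1/n₂) = 0.59 / √(1/53 + 1/25) = 2.4317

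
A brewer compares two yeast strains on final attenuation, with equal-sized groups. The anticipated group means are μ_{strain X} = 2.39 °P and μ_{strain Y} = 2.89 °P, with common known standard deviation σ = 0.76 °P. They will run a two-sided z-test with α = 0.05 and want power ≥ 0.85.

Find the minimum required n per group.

Standardized effect: d = |μ_{strain X} − μ_{strain Y}| / σ = |2.39 − 2.89| / 0.76 = 0.6579
For power 0.85 need Φ(δ − z_{0.025}) = 0.85, so δ = z_{0.025} + z_{0.15} = 1.960 + 1.036 = 2.996.
(For δ > 0 the lower-tail rejection region contributes negligibly to power, so the one-term inversion is standard.)
δ = d·√(n/2) ⇒ n = 2(δ/d)² = 2 × (2.996 / 0.6579)² = 41.49.
Round up to the next whole unit.

n = 42 per group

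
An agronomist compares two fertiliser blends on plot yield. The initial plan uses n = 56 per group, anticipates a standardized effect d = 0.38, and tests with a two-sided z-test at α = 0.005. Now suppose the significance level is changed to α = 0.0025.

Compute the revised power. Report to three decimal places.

δ = d·√(n/2) = 0.38 × √(56/2) = 2.0108 (unchanged). New critical value: z_{0.0013} = 3.023.
Revised power = Φ(δ − 3.023) + Φ(−δ − 3.023) = Φ(-1.013) + Φ(-5.034) = 0.1556 + 0.0000 = 0.1556.

Power ≈ 0.156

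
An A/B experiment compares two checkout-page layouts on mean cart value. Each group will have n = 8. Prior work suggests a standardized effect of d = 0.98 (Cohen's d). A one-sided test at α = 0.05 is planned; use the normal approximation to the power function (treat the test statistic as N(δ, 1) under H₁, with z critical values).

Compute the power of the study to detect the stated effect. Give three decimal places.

Noncentrality parameter: δ = d·√(n/2) = 0.98 × √(8/2) = 1.9600
Critical value for a one-sided test at α = 0.05: z_α = 1.645.
Power = Φ(δ − 1.645) = Φ(0.315) = 0.6237.

Power ≈ 0.624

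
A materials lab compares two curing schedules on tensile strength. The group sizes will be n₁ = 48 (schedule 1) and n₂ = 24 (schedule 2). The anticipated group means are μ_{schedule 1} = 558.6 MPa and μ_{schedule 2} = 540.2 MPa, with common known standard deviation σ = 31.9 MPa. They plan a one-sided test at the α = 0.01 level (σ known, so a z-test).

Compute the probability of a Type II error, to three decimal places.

Standardized effect: d = |μ_{schedule 1} − μ_{schedule 2}| / σ = |558.6 − 540.2| / 31.9 = 0.5768
Noncentrality parameter: δ = d / √(1/n₁ + 1/n₂) = 0.5768 / √(1/48 + 1/24) = 2.3072
One-sided α = 0.01 → critical value z_{0.01} = 2.326.
Power = Φ(δ − 2.326) = Φ(-0.019) = 0.4924.
Type II error: β = 1 − power = 1 − 0.4924 = 0.5076.

β ≈ 0.508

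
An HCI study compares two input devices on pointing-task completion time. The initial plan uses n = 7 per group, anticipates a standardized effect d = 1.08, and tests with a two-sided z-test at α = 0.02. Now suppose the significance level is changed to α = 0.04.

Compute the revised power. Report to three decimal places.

δ = d·√(n/2) = 1.08 × √(7/2) = 2.0205 (unchanged). New critical value: z_{0.02} = 2.054.
Revised power = Φ(δ − 2.054) + Φ(−δ − 2.054) = Φ(-0.033) + Φ(-4.074) = 0.4867 + 0.0000 = 0.4868.

Power ≈ 0.487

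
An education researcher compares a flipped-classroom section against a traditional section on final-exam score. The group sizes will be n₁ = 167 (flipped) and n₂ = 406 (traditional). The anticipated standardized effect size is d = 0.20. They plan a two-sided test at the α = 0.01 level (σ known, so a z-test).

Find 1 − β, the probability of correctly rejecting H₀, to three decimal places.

Power ≈ 0.344

Noncentrality parameter: δ = d / √(1/n₁ + 1/n₂) = 0.20 / √(1/167 + 1/406) = 2.1756
Critical value for a two-sided test at α = 0.01: z_{α/2} = 2.576.
Power = Φ(δ − 2.576) + Φ(−δ − 2.576) = Φ(-0.400) + Φ(-4.751) = 0.3445 + 0.0000 = 0.3445.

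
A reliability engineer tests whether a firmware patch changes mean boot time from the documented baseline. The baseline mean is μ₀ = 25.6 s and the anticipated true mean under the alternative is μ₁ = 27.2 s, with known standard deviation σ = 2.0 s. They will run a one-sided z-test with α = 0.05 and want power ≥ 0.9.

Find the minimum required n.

Standardized effect: d = |μ₁ − μ₀| / σ = |27.2 − 25.6| / 2.0 = 0.8000
Set Φ(δ − 1.645) = 0.9; then δ − 1.645 = Φ⁻¹(0.9) = 1.282, giving δ = 2.926.
δ = d·√n ⇒ n = (δ/d)² = (2.926 / 0.8000)² = 13.38.
Rounding up, n = 14.

n = 14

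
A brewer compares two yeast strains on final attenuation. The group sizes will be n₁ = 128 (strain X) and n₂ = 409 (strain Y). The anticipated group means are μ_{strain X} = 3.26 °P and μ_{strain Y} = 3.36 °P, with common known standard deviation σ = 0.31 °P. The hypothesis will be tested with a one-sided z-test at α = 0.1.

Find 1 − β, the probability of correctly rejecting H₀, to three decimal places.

Standardized effect: d = |μ_{strain X} − μ_{strain Y}| / σ = |3.26 − 3.36| / 0.31 = 0.3226
Noncentrality parameter: λ = d / √(1/n₁ + 1/n₂) = 0.3226 / √(1/128 + 1/409) = 3.1851
One-sided α = 0.1 → critical value z_{0.1} = 1.282.
Power = Φ(λ − 1.282) = Φ(1.904) = 0.9715.

Power ≈ 0.972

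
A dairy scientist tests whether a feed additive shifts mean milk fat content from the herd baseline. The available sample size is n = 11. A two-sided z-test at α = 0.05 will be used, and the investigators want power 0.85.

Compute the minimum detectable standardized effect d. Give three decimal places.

Need Φ(δ − 1.960) = 0.85, so δ = 1.960 + 1.036 = 2.996.
(The second rejection-region term Φ(−δ − z_{α/2}) is negligible and dropped.)
δ = d·√n ⇒ d = δ/√n = 2.996/√11 = 0.9034.

d ≈ 0.903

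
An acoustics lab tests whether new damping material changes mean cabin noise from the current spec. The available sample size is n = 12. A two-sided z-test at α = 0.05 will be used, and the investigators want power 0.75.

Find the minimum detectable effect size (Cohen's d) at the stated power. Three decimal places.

Required noncentrality: δ = z_{0.025} + z_{0.25} = 1.960 + 0.674 = 2.634.
(Lower-tail contribution to power is negligible for δ > 0.)
δ = d·√n ⇒ d = δ/√n = 2.634/√12 = 0.7605.

d ≈ 0.761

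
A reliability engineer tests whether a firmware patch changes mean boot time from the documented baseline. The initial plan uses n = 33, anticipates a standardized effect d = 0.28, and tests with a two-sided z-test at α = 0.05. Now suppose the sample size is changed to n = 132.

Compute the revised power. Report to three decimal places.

Power ≈ 0.896

With n = 132: δ = d·√n = 0.28 × √132 = 3.2170. Critical value z_{0.025} = 1.960.
Revised power = Φ(δ − 1.960) + Φ(−δ − 1.960) = Φ(1.257) + Φ(-5.177) = 0.8956 + 0.0000 = 0.8956.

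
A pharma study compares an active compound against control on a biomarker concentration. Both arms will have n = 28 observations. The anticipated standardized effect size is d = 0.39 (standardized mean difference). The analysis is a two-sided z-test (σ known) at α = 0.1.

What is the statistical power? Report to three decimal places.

Noncentrality parameter: δ = d·√(n/2) = 0.39 × √(28/2) = 1.4592
Two-sided α = 0.1 → critical value z_{0.05} = 1.645.
Power = Φ(δ − 1.645) + Φ(−δ − 1.645) = Φ(-0.186) + Φ(-3.104) = 0.4264 + 0.0010 = 0.4273.

Power ≈ 0.427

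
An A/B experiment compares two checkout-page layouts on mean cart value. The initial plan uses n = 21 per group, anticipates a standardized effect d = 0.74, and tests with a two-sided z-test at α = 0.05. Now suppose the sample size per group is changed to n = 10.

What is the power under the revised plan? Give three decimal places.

Power ≈ 0.380

With n = 10 per group: δ = d·√(n/2) = 0.74 × √(10/2) = 1.6547. Critical value z_{0.025} = 1.960.
Revised power = Φ(δ − 1.960) + Φ(−δ − 1.960) = Φ(-0.305) + Φ(-3.615) = 0.3801 + 0.0002 = 0.3802.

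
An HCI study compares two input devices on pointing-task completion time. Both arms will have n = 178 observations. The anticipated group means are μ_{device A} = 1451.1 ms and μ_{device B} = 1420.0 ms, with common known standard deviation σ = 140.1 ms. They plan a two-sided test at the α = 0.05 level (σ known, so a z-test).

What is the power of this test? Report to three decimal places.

Standardized effect: d = |μ_{device A} − μ_{device B}| / σ = |1451.1 − 1420.0| / 140.1 = 0.2220
Noncentrality parameter: δ = d·√(n/2) = 0.2220 × √(178/2) = 2.0942
Critical value for a two-sided test at α = 0.05: z_{α/2} = 1.960.
Power = Φ(δ − 1.960) + Φ(−δ − 1.960) = Φ(0.134) + Φ(-4.054) = 0.5534 + 0.0000 = 0.5534.

Power ≈ 0.553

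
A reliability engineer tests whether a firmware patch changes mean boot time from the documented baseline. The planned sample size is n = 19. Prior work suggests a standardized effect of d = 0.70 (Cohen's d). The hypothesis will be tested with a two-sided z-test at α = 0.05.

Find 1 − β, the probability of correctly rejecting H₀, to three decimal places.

Power ≈ 0.862

Noncentrality parameter: δ = d·√n = 0.70 × √19 = 3.0512
Two-sided α = 0.05 → critical value z_{0.025} = 1.960.
Power = Φ(δ − 1.960) + Φ(−δ − 1.960) = Φ(1.091) + Φ(-5.011) = 0.8624 + 0.0000 = 0.8624.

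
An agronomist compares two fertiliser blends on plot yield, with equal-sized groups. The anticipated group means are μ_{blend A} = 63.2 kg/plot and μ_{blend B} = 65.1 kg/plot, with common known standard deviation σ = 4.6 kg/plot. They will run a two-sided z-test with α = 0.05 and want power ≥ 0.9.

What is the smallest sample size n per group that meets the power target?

Standardized effect: d = |μ_{blend A} − μ_{blend B}| / σ = |63.2 − 65.1| / 4.6 = 0.4130
For power 0.9 need Φ(δ − z_{0.025}) = 0.9, so δ = z_{0.025} + z_{0.10} = 1.960 + 1.282 = 3.242.
(The Φ(−δ − z_{α/2}) term is vanishingly small for δ > 0 and is dropped in the standard sample-size formula.)
δ = d·√(n/2) ⇒ n = 2(δ/d)² = 2 × (3.242 / 0.4130)² = 123.18.
Round up to the next whole unit.

n = 124 per group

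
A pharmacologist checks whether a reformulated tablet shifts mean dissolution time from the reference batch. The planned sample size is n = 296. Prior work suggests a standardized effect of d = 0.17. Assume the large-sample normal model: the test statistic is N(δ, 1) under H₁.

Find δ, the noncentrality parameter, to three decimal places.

δ = d·√n = 0.17 × √296 = 2.9248

δ ≈ 2.925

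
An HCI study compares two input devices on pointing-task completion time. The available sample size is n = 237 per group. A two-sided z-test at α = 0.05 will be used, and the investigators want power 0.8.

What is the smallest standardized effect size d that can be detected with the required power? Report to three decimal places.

Required noncentrality: δ = z_{0.025} + z_{0.20} = 1.960 + 0.842 = 2.802.
(Lower-tail contribution to power is negligible for δ > 0.)
δ = d·√(n/2) ⇒ d = δ/√(n/2) = 2.802/√(237/2) = 0.2574.

d ≈ 0.257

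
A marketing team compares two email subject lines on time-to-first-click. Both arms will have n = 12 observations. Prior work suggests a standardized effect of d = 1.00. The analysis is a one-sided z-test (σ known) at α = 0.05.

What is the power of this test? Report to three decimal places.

Noncentrality parameter: δ = d·√(n/2) = 1.00 × √(12/2) = 2.4495
One-sided α = 0.05 → critical value z_{0.05} = 1.645.
Power = Φ(δ − 1.645) = Φ(0.805) = 0.7895.

Power ≈ 0.789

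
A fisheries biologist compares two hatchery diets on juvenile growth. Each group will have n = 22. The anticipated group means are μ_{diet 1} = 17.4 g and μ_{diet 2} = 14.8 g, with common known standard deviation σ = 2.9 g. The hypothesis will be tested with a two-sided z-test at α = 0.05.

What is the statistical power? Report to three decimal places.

Power ≈ 0.845

Standardized effect: d = |μ_{diet 1} − μ_{diet 2}| / σ = |17.4 − 14.8| / 2.9 = 0.8966
Noncentrality parameter: λ = d·√(n/2) = 0.8966 × √(22/2) = 2.9735
Critical value for a two-sided test at α = 0.05: z_{α/2} = 1.960.
Power = Φ(λ − 1.960) + Φ(−λ − 1.960) = Φ(1.014) + Φ(-4.933) = 0.8446 + 0.0000 = 0.8446.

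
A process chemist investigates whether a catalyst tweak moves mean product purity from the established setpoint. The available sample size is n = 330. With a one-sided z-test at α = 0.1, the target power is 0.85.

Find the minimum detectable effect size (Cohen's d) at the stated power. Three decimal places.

d ≈ 0.128

Need Φ(δ − 1.282) = 0.85, so δ = 1.282 + 1.036 = 2.318.
δ = d·√n ⇒ d = δ/√n = 2.318/√330 = 0.1276.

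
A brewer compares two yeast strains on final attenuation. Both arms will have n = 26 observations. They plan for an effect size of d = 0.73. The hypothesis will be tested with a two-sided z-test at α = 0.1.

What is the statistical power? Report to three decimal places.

Power ≈ 0.838

Noncentrality parameter: δ = d·√(n/2) = 0.73 × √(26/2) = 2.6321
Critical value for a two-sided test at α = 0.1: z_{α/2} = 1.645.
Power = Φ(δ − 1.645) + Φ(−δ − 1.645) = Φ(0.987) + Φ(-4.277) = 0.8382 + 0.0000 = 0.8382.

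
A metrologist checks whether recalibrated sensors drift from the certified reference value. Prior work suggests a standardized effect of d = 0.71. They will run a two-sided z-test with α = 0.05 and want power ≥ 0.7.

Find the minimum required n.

For power 0.7 need Φ(δ − z_{0.025}) = 0.7, so δ = z_{0.025} + z_{0.30} = 1.960 + 0.524 = 2.484.
(For δ > 0 the lower-tail rejection region contributes negligibly to power, so the one-term inversion is standard.)
δ = d·√n ⇒ n = (δ/d)² = (2.484 / 0.71)² = 12.24.
Rounding up, n = 13.

n = 13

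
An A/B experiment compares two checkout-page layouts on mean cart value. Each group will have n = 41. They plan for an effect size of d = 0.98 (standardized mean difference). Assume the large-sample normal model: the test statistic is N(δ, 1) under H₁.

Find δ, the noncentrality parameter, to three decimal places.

δ ≈ 4.437

The noncentrality parameter scales effect size by the design's sample-size factor: δ = d·√(n/2) = 0.98 × √(41/2) = 4.4371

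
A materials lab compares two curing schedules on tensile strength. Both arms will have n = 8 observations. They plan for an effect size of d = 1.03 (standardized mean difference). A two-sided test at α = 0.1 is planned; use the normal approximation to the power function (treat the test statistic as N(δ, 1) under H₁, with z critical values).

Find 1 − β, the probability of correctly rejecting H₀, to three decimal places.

Noncentrality parameter: δ = d·√(n/2) = 1.03 × √(8/2) = 2.0600
Critical value for a two-sided test at α = 0.1: z_{α/2} = 1.645.
Power = Φ(δ − 1.645) + Φ(−δ − 1.645) = Φ(0.415) + Φ(-3.705) = 0.6610 + 0.0001 = 0.6611.

Power ≈ 0.661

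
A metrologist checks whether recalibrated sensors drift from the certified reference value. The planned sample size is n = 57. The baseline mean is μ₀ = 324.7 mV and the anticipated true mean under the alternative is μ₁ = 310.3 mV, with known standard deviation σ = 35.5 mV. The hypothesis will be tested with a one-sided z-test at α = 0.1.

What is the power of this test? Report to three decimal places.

Standardized effect: d = |μ₁ − μ₀| / σ = |310.3 − 324.7| / 35.5 = 0.4056
Noncentrality parameter: δ = d·√n = 0.4056 × √57 = 3.0625
Critical value for a one-sided test at α = 0.1: z_α = 1.282.
Power = Φ(δ − 1.282) = Φ(1.781) = 0.9625.

Power ≈ 0.963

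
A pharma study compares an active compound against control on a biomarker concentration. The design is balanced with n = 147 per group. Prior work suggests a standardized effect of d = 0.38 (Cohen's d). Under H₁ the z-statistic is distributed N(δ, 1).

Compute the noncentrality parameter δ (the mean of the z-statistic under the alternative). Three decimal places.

δ ≈ 3.258

The noncentrality parameter scales effect size by the design's sample-size factor: δ = d·√(n/2) = 0.38 × √(147/2) = 3.2578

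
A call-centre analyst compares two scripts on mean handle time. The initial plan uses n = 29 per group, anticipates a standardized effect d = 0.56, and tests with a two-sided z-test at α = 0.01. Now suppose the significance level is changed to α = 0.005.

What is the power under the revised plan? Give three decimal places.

Power ≈ 0.250

δ = d·√(n/2) = 0.56 × √(29/2) = 2.1324 (unchanged). New critical value: z_{0.0025} = 2.807.
Revised power = Φ(δ − 2.807) + Φ(−δ − 2.807) = Φ(-0.675) + Φ(-4.939) = 0.2500 + 0.0000 = 0.2500.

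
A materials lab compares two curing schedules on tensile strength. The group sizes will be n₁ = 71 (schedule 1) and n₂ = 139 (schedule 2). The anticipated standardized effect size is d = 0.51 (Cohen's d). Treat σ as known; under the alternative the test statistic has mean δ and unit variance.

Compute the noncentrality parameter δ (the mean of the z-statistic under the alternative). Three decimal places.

δ = d / √(1/n₁ + 1/n₂) = 0.51 / √(1/71 + 1/139) = 3.4962

δ ≈ 3.496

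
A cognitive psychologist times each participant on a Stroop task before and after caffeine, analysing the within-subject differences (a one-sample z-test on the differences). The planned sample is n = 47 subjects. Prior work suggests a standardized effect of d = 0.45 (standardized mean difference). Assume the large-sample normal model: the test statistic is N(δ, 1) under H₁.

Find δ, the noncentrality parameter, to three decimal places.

δ ≈ 3.085

δ = d·√n = 0.45 × √47 = 3.0850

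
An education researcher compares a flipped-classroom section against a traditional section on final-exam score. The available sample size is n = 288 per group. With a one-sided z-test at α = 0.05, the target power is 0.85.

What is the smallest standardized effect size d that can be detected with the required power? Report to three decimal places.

d ≈ 0.223

Required noncentrality: δ = z_{0.05} + z_{0.15} = 1.645 + 1.036 = 2.681.
δ = d·√(n/2) ⇒ d = δ/√(n/2) = 2.681/√(288/2) = 0.2234.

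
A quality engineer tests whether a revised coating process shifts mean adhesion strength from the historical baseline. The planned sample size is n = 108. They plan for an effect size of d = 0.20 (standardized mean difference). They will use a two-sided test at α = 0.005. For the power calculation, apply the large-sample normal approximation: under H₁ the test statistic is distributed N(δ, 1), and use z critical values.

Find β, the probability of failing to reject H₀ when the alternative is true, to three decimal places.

Noncentrality parameter: δ = d·√n = 0.20 × √108 = 2.0785
Two-sided α = 0.005 → critical value z_{0.0025} = 2.807.
Power = Φ(δ − 2.807) + Φ(−δ − 2.807) = Φ(-0.729) + Φ(-4.885) = 0.2331 + 0.0000 = 0.2331.
Type II error: β = 1 − power = 1 − 0.2331 = 0.7669.

β ≈ 0.767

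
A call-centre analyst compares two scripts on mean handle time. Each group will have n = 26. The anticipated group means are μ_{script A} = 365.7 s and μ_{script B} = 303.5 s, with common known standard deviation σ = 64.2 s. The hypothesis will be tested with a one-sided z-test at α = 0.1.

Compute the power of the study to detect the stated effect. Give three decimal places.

Power ≈ 0.987

Standardized effect: d = |μ_{script A} − μ_{script B}| / σ = |365.7 − 303.5| / 64.2 = 0.9688
Noncentrality parameter: δ = d·√(n/2) = 0.9688 × √(26/2) = 3.4932
Critical value for a one-sided test at α = 0.1: z_α = 1.282.
Power = Φ(δ − 1.282) = Φ(2.212) = 0.9865.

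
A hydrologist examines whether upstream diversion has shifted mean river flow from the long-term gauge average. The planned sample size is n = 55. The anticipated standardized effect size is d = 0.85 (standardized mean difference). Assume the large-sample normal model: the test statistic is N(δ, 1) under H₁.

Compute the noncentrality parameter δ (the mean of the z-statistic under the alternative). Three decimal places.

δ ≈ 6.304

The noncentrality parameter scales effect size by the design's sample-size factor: δ = d·√n = 0.85 × √55 = 6.3038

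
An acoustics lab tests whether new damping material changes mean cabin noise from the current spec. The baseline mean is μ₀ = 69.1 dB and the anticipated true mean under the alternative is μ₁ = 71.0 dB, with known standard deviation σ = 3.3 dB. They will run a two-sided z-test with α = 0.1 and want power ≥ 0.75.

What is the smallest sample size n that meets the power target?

Standardized effect: d = |μ₁ − μ₀| / σ = |71.0 − 69.1| / 3.3 = 0.5758
For power 0.75 need Φ(δ − z_{0.05}) = 0.75, so δ = z_{0.05} + z_{0.25} = 1.645 + 0.674 = 2.319.
(Ignoring the negligible lower-tail rejection probability gives the usual closed-form inversion.)
δ = d·√n ⇒ n = (δ/d)² = (2.319 / 0.5758)² = 16.23.
Round up to the next whole unit.

n = 17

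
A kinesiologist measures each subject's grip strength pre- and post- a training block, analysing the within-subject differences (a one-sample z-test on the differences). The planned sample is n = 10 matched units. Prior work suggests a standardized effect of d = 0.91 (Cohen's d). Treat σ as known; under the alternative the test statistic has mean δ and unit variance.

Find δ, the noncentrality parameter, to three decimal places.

δ = d·√n = 0.91 × √10 = 2.8777

δ ≈ 2.878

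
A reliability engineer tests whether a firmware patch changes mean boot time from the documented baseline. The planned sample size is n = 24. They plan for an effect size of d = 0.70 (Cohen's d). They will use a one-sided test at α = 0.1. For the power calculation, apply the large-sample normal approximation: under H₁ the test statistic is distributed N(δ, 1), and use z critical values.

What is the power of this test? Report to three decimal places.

Noncentrality parameter: δ = d·√n = 0.70 × √24 = 3.4293
Critical value for a one-sided test at α = 0.1: z_α = 1.282.
Power = P(Z > 1.282 − δ) = Φ(2.148) = 0.9841.

Power ≈ 0.984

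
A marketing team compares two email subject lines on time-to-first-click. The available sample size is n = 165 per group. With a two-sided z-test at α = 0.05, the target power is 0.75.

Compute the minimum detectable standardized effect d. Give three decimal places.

Required noncentrality: δ = z_{0.025} + z_{0.25} = 1.960 + 0.674 = 2.634.
(The second rejection-region term Φ(−δ − z_{α/2}) is negligible and dropped.)
δ = d·√(n/2) ⇒ d = δ/√(n/2) = 2.634/√(165/2) = 0.2900.

d ≈ 0.290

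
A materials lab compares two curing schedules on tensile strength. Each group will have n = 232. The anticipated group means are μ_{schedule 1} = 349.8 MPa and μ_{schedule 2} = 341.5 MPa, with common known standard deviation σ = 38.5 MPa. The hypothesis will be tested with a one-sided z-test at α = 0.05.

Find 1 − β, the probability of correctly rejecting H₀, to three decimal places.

Standardized effect: d = |μ_{schedule 1} − μ_{schedule 2}| / σ = |349.8 − 341.5| / 38.5 = 0.2156
Noncentrality parameter: δ = d·√(n/2) = 0.2156 × √(232/2) = 2.3219
Critical value for a one-sided test at α = 0.05: z_α = 1.645.
Power = P(Z > 1.645 − δ) = Φ(0.677) = 0.7508.

Power ≈ 0.751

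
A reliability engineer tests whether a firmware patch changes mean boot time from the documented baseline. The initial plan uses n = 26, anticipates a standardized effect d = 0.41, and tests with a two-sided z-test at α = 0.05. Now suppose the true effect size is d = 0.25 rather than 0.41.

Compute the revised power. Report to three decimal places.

Power ≈ 0.247

With d = 0.25: δ = d·√n = 0.25 × √26 = 1.2748. Critical value z_{0.025} = 1.960.
Revised power = Φ(δ − 1.960) + Φ(−δ − 1.960) = Φ(-0.685) + Φ(-3.235) = 0.2466 + 0.0006 = 0.2472.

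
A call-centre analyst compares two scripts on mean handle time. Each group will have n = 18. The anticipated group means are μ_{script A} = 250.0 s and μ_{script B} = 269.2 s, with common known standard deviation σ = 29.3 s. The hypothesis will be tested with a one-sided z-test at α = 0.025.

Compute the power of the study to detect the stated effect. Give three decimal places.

Standardized effect: d = |μ_{script A} − μ_{script B}| / σ = |250.0 − 269.2| / 29.3 = 0.6553
Noncentrality parameter: δ = d·√(n/2) = 0.6553 × √(18/2) = 1.9659
One-sided α = 0.025 → critical value z_{0.025} = 1.960.
Power = P(Z > 1.960 − δ) = Φ(0.006) = 0.5024.

Power ≈ 0.502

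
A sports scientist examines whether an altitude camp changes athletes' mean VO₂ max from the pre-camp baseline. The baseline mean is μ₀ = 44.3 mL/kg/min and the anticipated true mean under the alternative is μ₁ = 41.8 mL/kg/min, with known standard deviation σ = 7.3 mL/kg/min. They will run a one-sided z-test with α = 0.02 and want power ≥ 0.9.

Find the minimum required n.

Standardized effect: d = |μ₁ − μ₀| / σ = |41.8 − 44.3| / 7.3 = 0.3425
Set Φ(δ − 2.054) = 0.9; then δ − 2.054 = Φ⁻¹(0.9) = 1.282, giving δ = 3.335.
δ = d·√n ⇒ n = (δ/d)² = (3.335 / 0.3425)² = 94.85.
Rounding up, n = 95.

n = 95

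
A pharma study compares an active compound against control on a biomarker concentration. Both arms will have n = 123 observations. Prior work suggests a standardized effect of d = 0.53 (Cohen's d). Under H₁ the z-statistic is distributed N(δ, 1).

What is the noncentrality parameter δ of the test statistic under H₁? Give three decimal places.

δ ≈ 4.156

The noncentrality parameter scales effect size by the design's sample-size factor: δ = d·√(n/2) = 0.53 × √(123/2) = 4.1564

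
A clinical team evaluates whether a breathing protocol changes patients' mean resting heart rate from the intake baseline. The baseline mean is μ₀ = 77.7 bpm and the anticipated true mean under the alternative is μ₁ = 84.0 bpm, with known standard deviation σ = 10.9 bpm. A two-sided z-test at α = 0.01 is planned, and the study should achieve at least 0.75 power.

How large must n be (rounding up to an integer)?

Standardized effect: d = |μ₁ − μ₀| / σ = |84.0 − 77.7| / 10.9 = 0.5780
For power 0.75 need Φ(δ − z_{0.005}) = 0.75, so δ = z_{0.005} + z_{0.25} = 2.576 + 0.674 = 3.250.
(The Φ(−δ − z_{α/2}) term is vanishingly small for δ > 0 and is dropped in the standard sample-size formula.)
δ = d·√n ⇒ n = (δ/d)² = (3.250 / 0.5780)² = 31.62.
Rounding up, n = 32.

n = 32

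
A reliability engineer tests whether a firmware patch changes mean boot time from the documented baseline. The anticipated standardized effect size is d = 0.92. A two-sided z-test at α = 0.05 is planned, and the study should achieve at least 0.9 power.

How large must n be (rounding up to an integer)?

Set Φ(δ − 1.960) = 0.9; then δ − 1.960 = Φ⁻¹(0.9) = 1.282, giving δ = 3.242.
(Ignoring the negligible lower-tail rejection probability gives the usual closed-form inversion.)
δ = d·√n ⇒ n = (δ/d)² = (3.242 / 0.92)² = 12.41.
Round up to the next whole unit.

n = 13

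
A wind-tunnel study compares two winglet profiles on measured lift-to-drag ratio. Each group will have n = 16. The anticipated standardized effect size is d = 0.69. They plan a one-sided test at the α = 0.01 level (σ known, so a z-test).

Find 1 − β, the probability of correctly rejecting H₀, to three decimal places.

Power ≈ 0.354

Noncentrality parameter: δ = d·√(n/2) = 0.69 × √(16/2) = 1.9516
Critical value for a one-sided test at α = 0.01: z_α = 2.326.
Power = P(Z > 2.326 − δ) = Φ(-0.375) = 0.3539.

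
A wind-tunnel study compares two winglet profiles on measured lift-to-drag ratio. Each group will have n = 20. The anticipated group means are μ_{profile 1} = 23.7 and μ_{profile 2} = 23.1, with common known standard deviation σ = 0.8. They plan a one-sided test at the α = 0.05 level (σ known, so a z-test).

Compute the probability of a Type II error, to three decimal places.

Standardized effect: d = |μ_{profile 1} − μ_{profile 2}| / σ = |23.7 − 23.1| / 0.8 = 0.7500
Noncentrality parameter: δ = d·√(n/2) = 0.7500 × √(20/2) = 2.3717
Critical value for a one-sided test at α = 0.05: z_α = 1.645.
Power = Φ(δ − 1.645) = Φ(0.727) = 0.7663.
Type II error: β = 1 − power = 1 − 0.7663 = 0.2337.

β ≈ 0.234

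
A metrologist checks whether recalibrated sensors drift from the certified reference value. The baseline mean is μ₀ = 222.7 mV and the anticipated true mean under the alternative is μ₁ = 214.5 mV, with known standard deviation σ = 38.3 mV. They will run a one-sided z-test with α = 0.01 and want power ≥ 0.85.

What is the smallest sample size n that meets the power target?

Standardized effect: d = |μ₁ − μ₀| / σ = |214.5 − 222.7| / 38.3 = 0.2141
Set Φ(δ − 2.326) = 0.85; then δ − 2.326 = Φ⁻¹(0.85) = 1.036, giving δ = 3.363.
δ = d·√n ⇒ n = (δ/d)² = (3.363 / 0.2141)² = 246.70.
Rounding up, n = 247.

n = 247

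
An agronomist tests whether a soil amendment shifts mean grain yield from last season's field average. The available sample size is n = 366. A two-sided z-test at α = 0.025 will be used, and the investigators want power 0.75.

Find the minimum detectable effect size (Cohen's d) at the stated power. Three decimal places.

Need Φ(δ − 2.241) = 0.75, so δ = 2.241 + 0.674 = 2.916.
(The second rejection-region term Φ(−δ − z_{α/2}) is negligible and dropped.)
δ = d·√n ⇒ d = δ/√n = 2.916/√366 = 0.1524.

d ≈ 0.152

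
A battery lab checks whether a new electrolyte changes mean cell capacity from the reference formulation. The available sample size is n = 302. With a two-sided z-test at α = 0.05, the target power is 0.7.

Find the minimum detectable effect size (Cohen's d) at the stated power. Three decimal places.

Required noncentrality: δ = z_{0.025} + z_{0.30} = 1.960 + 0.524 = 2.484.
(The second rejection-region term Φ(−δ − z_{α/2}) is negligible and dropped.)
δ = d·√n ⇒ d = δ/√n = 2.484/√302 = 0.1430.

d ≈ 0.143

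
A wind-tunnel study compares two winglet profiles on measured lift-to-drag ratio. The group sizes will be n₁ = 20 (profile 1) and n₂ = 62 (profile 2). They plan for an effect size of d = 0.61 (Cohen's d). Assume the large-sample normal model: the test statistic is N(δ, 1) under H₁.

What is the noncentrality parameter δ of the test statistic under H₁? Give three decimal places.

δ = d / √(1/n₁ + 1/n₂) = 0.61 / √(1/20 + 1/62) = 2.3721

δ ≈ 2.372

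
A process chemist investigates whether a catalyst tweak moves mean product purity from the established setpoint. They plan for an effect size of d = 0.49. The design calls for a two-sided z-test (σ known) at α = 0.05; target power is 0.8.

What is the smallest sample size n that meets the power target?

Set Φ(δ − 1.960) = 0.8; then δ − 1.960 = Φ⁻¹(0.8) = 0.842, giving δ = 2.802.
(The Φ(−δ − z_{α/2}) term is vanishingly small for δ > 0 and is dropped in the standard sample-size formula.)
δ = d·√n ⇒ n = (δ/d)² = (2.802 / 0.49)² = 32.69.
Round up to the next whole unit.

n = 33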